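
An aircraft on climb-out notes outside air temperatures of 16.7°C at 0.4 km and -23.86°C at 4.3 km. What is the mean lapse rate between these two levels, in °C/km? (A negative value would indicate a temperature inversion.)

10.4°C/km

Γ = −ΔT/Δz = (16.7 − (-23.86)) / (4300 − 400) m
  = 40.56°C / 3.9 km = 10.4°C/km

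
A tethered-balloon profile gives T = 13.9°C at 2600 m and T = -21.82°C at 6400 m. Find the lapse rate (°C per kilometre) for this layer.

9.4°C/km

Γ = −ΔT/Δz = (13.9 − (-21.82)) / (6400 − 2600) m
  = 35.72°C / 3.8 km = 9.4°C/km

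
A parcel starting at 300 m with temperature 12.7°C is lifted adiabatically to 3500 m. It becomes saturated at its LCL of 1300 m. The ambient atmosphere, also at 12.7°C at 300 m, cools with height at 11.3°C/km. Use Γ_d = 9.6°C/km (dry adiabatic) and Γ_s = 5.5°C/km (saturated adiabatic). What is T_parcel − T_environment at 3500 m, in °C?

+14.46°C (parcel warmer than environment)

Parcel:
  300–1300 m, dry: Δz = 1 km ⇒ ΔT = -9.6°C; T = 3.1°C
  1300–3500 m, saturated: Δz = 2.2 km ⇒ ΔT = -12.1°C; T = -9°C
Environment:
  300–3500 m, environment: Δz = 3.2 km ⇒ ΔT = -36.16°C; T = -23.46°C
T_parcel − T_env = -9 − (-23.46) = +14.46°C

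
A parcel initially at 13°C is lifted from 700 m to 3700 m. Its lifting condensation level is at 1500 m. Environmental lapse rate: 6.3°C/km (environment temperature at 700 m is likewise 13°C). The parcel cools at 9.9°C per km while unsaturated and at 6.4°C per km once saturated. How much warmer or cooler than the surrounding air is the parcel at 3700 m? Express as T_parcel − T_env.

-3.1°C (parcel cooler than environment)

Parcel:
  Dry to 1500 m: -9.9 × 0.8 km = -7.92°C, so T = 5.08°C.
  Saturated to 3700 m: -6.4 × 2.2 km = -14.08°C, so T = -9°C.
Environment:
  Environment to 3700 m: -6.3 × 3 km = -18.9°C, so T = -5.9°C.
T_parcel − T_env = -9 − (-5.9) = -3.1°C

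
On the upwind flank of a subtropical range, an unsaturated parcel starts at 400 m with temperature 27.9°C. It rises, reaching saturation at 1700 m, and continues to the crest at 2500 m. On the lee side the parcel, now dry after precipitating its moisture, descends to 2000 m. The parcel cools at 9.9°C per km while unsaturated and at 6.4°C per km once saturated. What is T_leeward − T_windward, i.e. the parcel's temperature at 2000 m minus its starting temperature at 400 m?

-13.04°C

400 → 1700 m (dry, 9.9°C/km): ΔT = -9.9 × 1.3 = -12.87°C → T = 15.03°C
1700 → 2500 m (saturated, 6.4°C/km): ΔT = -6.4 × 0.8 = -5.12°C → T = 9.91°C
2500 → 2000 m (dry descent, 9.9°C/km): ΔT = +9.9 × 0.5 = +4.95°C → T = 14.86°C
Net change vs windward start: 14.86 − 27.9 = -13.04°C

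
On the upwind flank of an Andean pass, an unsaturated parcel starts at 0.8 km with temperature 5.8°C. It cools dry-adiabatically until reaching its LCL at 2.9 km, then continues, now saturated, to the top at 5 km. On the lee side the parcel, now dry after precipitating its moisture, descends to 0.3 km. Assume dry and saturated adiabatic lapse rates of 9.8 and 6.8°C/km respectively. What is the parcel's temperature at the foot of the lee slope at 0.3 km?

800 → 2900 m (dry, 9.8°C/km): ΔT = -9.8 × 2.1 = -20.58°C → T = -14.78°C
2900 → 5000 m (saturated, 6.8°C/km): ΔT = -6.8 × 2.1 = -14.28°C → T = -29.06°C
5000 → 300 m (dry descent, 9.8°C/km): ΔT = +9.8 × 4.7 = +46.06°C → T = 17°C

17°C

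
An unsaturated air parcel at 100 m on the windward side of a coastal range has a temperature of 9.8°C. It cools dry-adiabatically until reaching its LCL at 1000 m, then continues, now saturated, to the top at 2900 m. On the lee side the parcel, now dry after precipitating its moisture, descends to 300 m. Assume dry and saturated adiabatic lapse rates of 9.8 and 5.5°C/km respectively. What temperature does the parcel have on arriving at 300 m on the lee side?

100–1000 m, dry: Δz = 0.9 km ⇒ ΔT = -8.82°C; T = 0.98°C
1000–2900 m, saturated: Δz = 1.9 km ⇒ ΔT = -10.45°C; T = -9.47°C
2900–300 m, dry descent: Δz = 2.6 km ⇒ ΔT = +25.48°C; T = 16.01°C

16.01°C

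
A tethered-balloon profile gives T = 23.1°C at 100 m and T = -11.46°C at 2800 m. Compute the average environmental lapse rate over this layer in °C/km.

Γ = −ΔT/Δz = (23.1 − (-11.46)) / (2800 − 100) m
  = 34.56°C / 2.7 km = 12.8°C/km

12.8°C/km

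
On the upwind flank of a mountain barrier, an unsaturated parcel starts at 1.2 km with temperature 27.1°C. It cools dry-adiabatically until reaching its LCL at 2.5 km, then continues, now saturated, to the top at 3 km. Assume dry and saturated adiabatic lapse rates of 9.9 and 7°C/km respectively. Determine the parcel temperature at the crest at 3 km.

1200–2500 m, dry: Δz = 1.3 km ⇒ ΔT = -12.87°C; T = 14.23°C
2500–3000 m, saturated: Δz = 0.5 km ⇒ ΔT = -3.5°C; T = 10.73°C

10.73°C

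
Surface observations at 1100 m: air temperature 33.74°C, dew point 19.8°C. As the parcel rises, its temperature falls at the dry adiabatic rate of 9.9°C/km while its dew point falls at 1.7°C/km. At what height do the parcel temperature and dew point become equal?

T and T_d converge at 9.9 − 1.7 = 8.2°C per km
Height above start = (33.74 − 19.8) / 8.2 = 1.7 km
LCL altitude = 1100 m + 1700 m = 2800 m

2800 m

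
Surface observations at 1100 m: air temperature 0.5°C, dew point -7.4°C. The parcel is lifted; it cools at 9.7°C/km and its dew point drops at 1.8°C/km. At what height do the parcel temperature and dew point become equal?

T and T_d converge at 9.7 − 1.8 = 7.9°C per km
Height above start = (0.5 − (-7.4)) / 7.9 = 1 km
LCL altitude = 1100 m + 1000 m = 2100 m

2100 m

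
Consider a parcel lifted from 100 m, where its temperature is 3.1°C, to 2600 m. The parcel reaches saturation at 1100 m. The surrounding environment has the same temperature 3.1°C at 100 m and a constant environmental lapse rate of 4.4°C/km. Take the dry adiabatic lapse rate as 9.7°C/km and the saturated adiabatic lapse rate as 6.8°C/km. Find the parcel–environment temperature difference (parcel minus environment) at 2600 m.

Parcel:
  Dry to 1100 m: -9.7 × 1 km = -9.7°C, so T = -6.6°C.
  Saturated to 2600 m: -6.8 × 1.5 km = -10.2°C, so T = -16.8°C.
Environment:
  Environment to 2600 m: -4.4 × 2.5 km = -11°C, so T = -7.9°C.
T_parcel − T_env = -16.8 − (-7.9) = -8.9°C

-8.9°C (parcel cooler than environment)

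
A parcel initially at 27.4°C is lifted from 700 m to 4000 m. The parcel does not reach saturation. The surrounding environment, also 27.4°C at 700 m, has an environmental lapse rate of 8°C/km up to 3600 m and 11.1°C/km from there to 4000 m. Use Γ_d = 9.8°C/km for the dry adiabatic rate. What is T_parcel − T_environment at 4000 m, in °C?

Parcel:
  700–4000 m, dry: Δz = 3.3 km ⇒ ΔT = -32.34°C; T = -4.94°C
Environment:
  700–3600 m, environment, lower layer: Δz = 2.9 km ⇒ ΔT = -23.2°C; T = 4.2°C
  3600–4000 m, environment, upper layer: Δz = 0.4 km ⇒ ΔT = -4.44°C; T = -0.24°C
T_parcel − T_env = -4.94 − (-0.24) = -4.7°C

-4.7°C (parcel cooler than environment)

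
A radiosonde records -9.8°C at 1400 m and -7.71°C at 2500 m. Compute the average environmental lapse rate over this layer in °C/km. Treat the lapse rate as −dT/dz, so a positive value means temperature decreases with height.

Γ = −ΔT/Δz = (-9.8 − (-7.71)) / (2500 − 1400) m
  = -2.09°C / 1.1 km = -1.9°C/km

-1.9°C/km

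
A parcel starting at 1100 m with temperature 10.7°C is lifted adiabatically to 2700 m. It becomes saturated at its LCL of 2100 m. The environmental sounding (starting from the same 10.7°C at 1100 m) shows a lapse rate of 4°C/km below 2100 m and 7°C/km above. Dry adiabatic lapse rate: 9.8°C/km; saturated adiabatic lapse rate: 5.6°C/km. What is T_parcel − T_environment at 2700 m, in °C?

Parcel:
  From 1100 m to 2100 m (dry): cools by 9.8 × 1 = 9.8°C, giving 0.9°C.
  From 2100 m to 2700 m (saturated): cools by 5.6 × 0.6 = 3.36°C, giving -2.46°C.
Environment:
  From 1100 m to 2100 m (environment, lower layer): cools by 4 × 1 = 4°C, giving 6.7°C.
  From 2100 m to 2700 m (environment, upper layer): cools by 7 × 0.6 = 4.2°C, giving 2.5°C.
T_parcel − T_env = -2.46 − 2.5 = -4.96°C

-4.96°C (parcel cooler than environment)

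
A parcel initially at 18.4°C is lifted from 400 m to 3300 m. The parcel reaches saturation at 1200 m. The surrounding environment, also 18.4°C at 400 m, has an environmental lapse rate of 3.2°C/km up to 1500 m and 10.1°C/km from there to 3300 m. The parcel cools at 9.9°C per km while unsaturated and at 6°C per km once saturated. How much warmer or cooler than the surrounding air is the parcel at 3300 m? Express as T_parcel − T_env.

Parcel:
  400 → 1200 m (dry, 9.9°C/km): ΔT = -9.9 × 0.8 = -7.92°C → T = 10.48°C
  1200 → 3300 m (saturated, 6°C/km): ΔT = -6 × 2.1 = -12.6°C → T = -2.12°C
Environment:
  400 → 1500 m (environment, lower layer, 3.2°C/km): ΔT = -3.2 × 1.1 = -3.52°C → T = 14.88°C
  1500 → 3300 m (environment, upper layer, 10.1°C/km): ΔT = -10.1 × 1.8 = -18.18°C → T = -3.3°C
T_parcel − T_env = -2.12 − (-3.3) = +1.18°C

+1.18°C (parcel warmer than environment)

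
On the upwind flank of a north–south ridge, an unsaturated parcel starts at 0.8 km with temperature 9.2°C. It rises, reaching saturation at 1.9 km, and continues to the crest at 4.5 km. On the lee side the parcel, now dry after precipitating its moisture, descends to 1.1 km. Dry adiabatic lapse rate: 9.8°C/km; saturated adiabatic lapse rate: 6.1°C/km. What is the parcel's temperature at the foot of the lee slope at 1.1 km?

Dry to 1900 m: -9.8 × 1.1 km = -10.78°C, so T = -1.58°C.
Saturated to 4500 m: -6.1 × 2.6 km = -15.86°C, so T = -17.44°C.
Dry descent to 1100 m: +9.8 × 3.4 km = +33.32°C, so T = 15.88°C.

15.88°C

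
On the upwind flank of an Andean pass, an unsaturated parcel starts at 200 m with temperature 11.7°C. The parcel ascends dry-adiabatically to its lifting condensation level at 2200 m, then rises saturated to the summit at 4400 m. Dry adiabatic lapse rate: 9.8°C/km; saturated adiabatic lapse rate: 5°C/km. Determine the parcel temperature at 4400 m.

-18.9°C

200 → 2200 m (dry, 9.8°C/km): ΔT = -9.8 × 2 = -19.6°C → T = -7.9°C
2200 → 4400 m (saturated, 5°C/km): ΔT = -5 × 2.2 = -11°C → T = -18.9°C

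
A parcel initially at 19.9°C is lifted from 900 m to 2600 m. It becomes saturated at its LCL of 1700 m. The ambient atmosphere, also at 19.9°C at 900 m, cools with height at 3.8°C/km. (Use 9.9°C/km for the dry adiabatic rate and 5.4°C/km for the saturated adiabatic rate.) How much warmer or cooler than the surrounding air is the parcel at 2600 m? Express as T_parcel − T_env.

Parcel:
  900 → 1700 m (dry, 9.9°C/km): ΔT = -9.9 × 0.8 = -7.92°C → T = 11.98°C
  1700 → 2600 m (saturated, 5.4°C/km): ΔT = -5.4 × 0.9 = -4.86°C → T = 7.12°C
Environment:
  900 → 2600 m (environment, 3.8°C/km): ΔT = -3.8 × 1.7 = -6.46°C → T = 13.44°C
T_parcel − T_env = 7.12 − 13.44 = -6.32°C

-6.32°C (parcel cooler than environment)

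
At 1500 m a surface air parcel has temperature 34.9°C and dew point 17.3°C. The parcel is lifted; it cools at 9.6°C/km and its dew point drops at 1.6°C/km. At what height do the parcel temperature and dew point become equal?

T and T_d converge at 9.6 − 1.6 = 8°C per km
Height above start = (34.9 − 17.3) / 8 = 2.2 km
LCL altitude = 1500 m + 2200 m = 3700 m

3700 m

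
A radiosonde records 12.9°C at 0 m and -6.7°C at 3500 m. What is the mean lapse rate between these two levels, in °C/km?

5.6°C/km

Γ = −ΔT/Δz = (12.9 − (-6.7)) / (3500 − 0) m
  = 19.6°C / 3.5 km = 5.6°C/km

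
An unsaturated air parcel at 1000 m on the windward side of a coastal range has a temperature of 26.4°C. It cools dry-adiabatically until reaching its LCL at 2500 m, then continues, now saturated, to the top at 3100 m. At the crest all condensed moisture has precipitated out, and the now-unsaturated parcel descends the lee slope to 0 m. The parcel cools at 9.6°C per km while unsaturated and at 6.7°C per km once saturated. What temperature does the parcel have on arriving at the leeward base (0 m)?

37.74°C

1000 → 2500 m (dry, 9.6°C/km): ΔT = -9.6 × 1.5 = -14.4°C → T = 12°C
2500 → 3100 m (saturated, 6.7°C/km): ΔT = -6.7 × 0.6 = -4.02°C → T = 7.98°C
3100 → 0 m (dry descent, 9.6°C/km): ΔT = +9.6 × 3.1 = +29.76°C → T = 37.74°C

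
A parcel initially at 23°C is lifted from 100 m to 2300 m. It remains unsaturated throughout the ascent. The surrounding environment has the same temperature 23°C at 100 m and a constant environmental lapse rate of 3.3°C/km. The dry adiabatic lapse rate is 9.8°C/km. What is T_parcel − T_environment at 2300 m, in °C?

Parcel:
  100 → 2300 m (dry, 9.8°C/km): ΔT = -9.8 × 2.2 = -21.56°C → T = 1.44°C
Environment:
  100 → 2300 m (environment, 3.3°C/km): ΔT = -3.3 × 2.2 = -7.26°C → T = 15.74°C
T_parcel − T_env = 1.44 − 15.74 = -14.3°C

-14.3°C (parcel cooler than environment)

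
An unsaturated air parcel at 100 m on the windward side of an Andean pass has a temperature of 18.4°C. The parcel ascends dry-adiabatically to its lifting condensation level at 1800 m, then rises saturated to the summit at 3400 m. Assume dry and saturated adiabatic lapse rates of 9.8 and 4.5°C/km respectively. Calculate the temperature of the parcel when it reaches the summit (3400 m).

100–1800 m, dry: Δz = 1.7 km ⇒ ΔT = -16.66°C; T = 1.74°C
1800–3400 m, saturated: Δz = 1.6 km ⇒ ΔT = -7.2°C; T = -5.46°C

-5.46°C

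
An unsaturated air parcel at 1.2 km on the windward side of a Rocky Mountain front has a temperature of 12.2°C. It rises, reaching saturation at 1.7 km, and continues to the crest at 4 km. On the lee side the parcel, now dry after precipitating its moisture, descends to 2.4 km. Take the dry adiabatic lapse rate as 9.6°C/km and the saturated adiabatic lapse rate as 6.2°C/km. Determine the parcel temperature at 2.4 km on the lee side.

1200–1700 m, dry: Δz = 0.5 km ⇒ ΔT = -4.8°C; T = 7.4°C
1700–4000 m, saturated: Δz = 2.3 km ⇒ ΔT = -14.26°C; T = -6.86°C
4000–2400 m, dry descent: Δz = 1.6 km ⇒ ΔT = +15.36°C; T = 8.5°C

8.5°C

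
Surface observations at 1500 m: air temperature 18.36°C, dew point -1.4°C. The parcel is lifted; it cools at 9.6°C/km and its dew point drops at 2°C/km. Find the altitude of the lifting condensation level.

T and T_d converge at 9.6 − 2 = 7.6°C per km
Height above start = (18.36 − (-1.4)) / 7.6 = 2.6 km
LCL altitude = 1500 m + 2600 m = 4100 m

4100 m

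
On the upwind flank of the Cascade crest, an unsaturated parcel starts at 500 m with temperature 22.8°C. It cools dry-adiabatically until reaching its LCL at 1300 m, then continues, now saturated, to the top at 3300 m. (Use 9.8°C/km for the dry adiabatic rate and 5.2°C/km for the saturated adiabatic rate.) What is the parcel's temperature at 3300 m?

4.56°C

500–1300 m, dry: Δz = 0.8 km ⇒ ΔT = -7.84°C; T = 14.96°C
1300–3300 m, saturated: Δz = 2 km ⇒ ΔT = -10.4°C; T = 4.56°C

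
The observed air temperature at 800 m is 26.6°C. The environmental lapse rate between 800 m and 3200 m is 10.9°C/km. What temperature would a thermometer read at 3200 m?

0.44°C

Environmental to 3200 m: -10.9 × 2.4 km = -26.16°C, so T = 0.44°C.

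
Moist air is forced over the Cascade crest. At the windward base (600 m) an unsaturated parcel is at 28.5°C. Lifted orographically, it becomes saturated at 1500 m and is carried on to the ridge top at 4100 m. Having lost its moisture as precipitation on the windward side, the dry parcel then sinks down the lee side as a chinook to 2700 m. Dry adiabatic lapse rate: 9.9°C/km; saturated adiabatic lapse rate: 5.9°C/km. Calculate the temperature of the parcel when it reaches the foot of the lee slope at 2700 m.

600–1500 m, dry: Δz = 0.9 km ⇒ ΔT = -8.91°C; T = 19.59°C
1500–4100 m, saturated: Δz = 2.6 km ⇒ ΔT = -15.34°C; T = 4.25°C
4100–2700 m, dry descent: Δz = 1.4 km ⇒ ΔT = +13.86°C; T = 18.11°C

18.11°C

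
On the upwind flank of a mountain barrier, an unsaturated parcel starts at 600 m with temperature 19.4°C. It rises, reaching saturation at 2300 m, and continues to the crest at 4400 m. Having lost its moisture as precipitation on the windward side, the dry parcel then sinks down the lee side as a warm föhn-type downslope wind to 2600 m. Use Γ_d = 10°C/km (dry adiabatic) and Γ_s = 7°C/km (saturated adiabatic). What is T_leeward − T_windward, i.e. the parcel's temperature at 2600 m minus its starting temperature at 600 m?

-13.7°C

600 → 2300 m (dry, 10°C/km): ΔT = -10 × 1.7 = -17°C → T = 2.4°C
2300 → 4400 m (saturated, 7°C/km): ΔT = -7 × 2.1 = -14.7°C → T = -12.3°C
4400 → 2600 m (dry descent, 10°C/km): ΔT = +10 × 1.8 = +18°C → T = 5.7°C
Net change vs windward start: 5.7 − 19.4 = -13.7°C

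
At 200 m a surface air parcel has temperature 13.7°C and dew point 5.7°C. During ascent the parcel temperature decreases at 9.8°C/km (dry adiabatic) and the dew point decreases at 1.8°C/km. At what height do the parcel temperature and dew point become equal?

1200 m

T and T_d converge at 9.8 − 1.8 = 8°C per km
Height above start = (13.7 − 5.7) / 8 = 1 km
LCL altitude = 200 m + 1000 m = 1200 m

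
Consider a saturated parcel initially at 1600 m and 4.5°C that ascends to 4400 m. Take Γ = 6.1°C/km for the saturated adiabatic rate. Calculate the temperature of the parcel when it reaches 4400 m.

-12.58°C

Saturated adiabatic to 4400 m: -6.1 × 2.8 km = -17.08°C, so T = -12.58°C.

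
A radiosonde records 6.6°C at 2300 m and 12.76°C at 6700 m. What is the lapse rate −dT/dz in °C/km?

Γ = −ΔT/Δz = (6.6 − 12.76) / (6700 − 2300) m
  = -6.16°C / 4.4 km = -1.4°C/km

-1.4°C/km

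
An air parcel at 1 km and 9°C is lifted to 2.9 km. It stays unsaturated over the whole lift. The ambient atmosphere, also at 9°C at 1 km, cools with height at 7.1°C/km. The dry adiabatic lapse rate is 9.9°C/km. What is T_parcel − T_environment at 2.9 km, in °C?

-5.32°C (parcel cooler than environment)

Parcel:
  From 1000 m to 2900 m (dry): cools by 9.9 × 1.9 = 18.81°C, giving -9.81°C.
Environment:
  From 1000 m to 2900 m (environment): cools by 7.1 × 1.9 = 13.49°C, giving -4.49°C.
T_parcel − T_env = -9.81 − (-4.49) = -5.32°C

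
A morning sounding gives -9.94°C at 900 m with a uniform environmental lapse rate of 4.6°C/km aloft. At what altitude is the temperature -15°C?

Height above start = (-9.94 − (-15)) / 4.6 = 1.1 km
Altitude = 900 m + 1100 m = 2000 m

2000 m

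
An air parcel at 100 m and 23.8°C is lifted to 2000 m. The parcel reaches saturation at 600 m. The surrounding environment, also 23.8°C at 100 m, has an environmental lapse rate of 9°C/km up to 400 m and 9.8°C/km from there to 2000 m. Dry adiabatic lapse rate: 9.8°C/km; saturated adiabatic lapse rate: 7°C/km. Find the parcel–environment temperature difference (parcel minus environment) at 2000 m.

Parcel:
  From 100 m to 600 m (dry): cools by 9.8 × 0.5 = 4.9°C, giving 18.9°C.
  From 600 m to 2000 m (saturated): cools by 7 × 1.4 = 9.8°C, giving 9.1°C.
Environment:
  From 100 m to 400 m (environment, lower layer): cools by 9 × 0.3 = 2.7°C, giving 21.1°C.
  From 400 m to 2000 m (environment, upper layer): cools by 9.8 × 1.6 = 15.68°C, giving 5.42°C.
T_parcel − T_env = 9.1 − 5.42 = +3.68°C

+3.68°C (parcel warmer than environment)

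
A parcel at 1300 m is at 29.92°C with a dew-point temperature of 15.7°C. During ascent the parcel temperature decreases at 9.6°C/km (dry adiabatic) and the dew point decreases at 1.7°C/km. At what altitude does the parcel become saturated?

3100 m

T and T_d converge at 9.6 − 1.7 = 7.9°C per km
Height above start = (29.92 − 15.7) / 7.9 = 1.8 km
LCL altitude = 1300 m + 1800 m = 3100 m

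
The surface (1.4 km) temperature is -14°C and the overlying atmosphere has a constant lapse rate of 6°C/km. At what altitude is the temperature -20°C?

Height above start = (-14 − (-20)) / 6 = 1 km
Altitude = 1400 m + 1000 m = 2400 m

2.4 km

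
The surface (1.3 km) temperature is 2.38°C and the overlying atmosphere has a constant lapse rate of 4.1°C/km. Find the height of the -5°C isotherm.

Height above start = (2.38 − (-5)) / 4.1 = 1.8 km
Altitude = 1300 m + 1800 m = 3100 m

3.1 km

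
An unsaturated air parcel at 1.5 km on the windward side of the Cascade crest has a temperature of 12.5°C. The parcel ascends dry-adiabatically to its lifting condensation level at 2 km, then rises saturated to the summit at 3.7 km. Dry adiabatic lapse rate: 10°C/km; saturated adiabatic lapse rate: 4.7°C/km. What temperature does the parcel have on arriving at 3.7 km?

-0.49°C

1500–2000 m, dry: Δz = 0.5 km ⇒ ΔT = -5°C; T = 7.5°C
2000–3700 m, saturated: Δz = 1.7 km ⇒ ΔT = -7.99°C; T = -0.49°C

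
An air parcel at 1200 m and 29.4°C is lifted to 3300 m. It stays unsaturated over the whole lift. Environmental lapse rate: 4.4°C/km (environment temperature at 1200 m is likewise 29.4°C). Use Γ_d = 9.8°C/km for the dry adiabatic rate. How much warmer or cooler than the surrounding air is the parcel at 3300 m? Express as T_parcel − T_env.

-11.34°C (parcel cooler than environment)

Parcel:
  1200 → 3300 m (dry, 9.8°C/km): ΔT = -9.8 × 2.1 = -20.58°C → T = 8.82°C
Environment:
  1200 → 3300 m (environment, 4.4°C/km): ΔT = -4.4 × 2.1 = -9.24°C → T = 20.16°C
T_parcel − T_env = 8.82 − 20.16 = -11.34°C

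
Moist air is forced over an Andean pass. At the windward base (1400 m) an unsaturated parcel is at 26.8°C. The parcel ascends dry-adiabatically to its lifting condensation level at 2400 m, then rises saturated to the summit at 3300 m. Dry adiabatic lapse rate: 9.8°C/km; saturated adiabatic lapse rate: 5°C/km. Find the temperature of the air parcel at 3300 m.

From 1400 m to 2400 m (dry): cools by 9.8 × 1 = 9.8°C, giving 17°C.
From 2400 m to 3300 m (saturated): cools by 5 × 0.9 = 4.5°C, giving 12.5°C.

12.5°C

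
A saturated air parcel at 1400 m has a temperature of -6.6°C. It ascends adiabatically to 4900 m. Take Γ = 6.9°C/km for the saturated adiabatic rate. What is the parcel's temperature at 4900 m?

1400–4900 m, saturated adiabatic: Δz = 3.5 km ⇒ ΔT = -24.15°C; T = -30.75°C

-30.75°C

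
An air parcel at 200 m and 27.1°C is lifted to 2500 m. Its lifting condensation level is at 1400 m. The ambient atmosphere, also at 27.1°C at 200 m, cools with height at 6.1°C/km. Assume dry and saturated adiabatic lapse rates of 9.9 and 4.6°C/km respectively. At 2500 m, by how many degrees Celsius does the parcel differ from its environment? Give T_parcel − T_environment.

-2.91°C (parcel cooler than environment)

Parcel:
  Dry to 1400 m: -9.9 × 1.2 km = -11.88°C, so T = 15.22°C.
  Saturated to 2500 m: -4.6 × 1.1 km = -5.06°C, so T = 10.16°C.
Environment:
  Environment to 2500 m: -6.1 × 2.3 km = -14.03°C, so T = 13.07°C.
T_parcel − T_env = 10.16 − 13.07 = -2.91°C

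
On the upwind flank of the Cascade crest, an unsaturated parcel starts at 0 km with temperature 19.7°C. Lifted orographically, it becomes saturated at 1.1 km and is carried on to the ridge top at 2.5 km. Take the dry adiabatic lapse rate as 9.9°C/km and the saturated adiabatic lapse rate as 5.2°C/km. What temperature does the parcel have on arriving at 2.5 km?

1.53°C

From 0 m to 1100 m (dry): cools by 9.9 × 1.1 = 10.89°C, giving 8.81°C.
From 1100 m to 2500 m (saturated): cools by 5.2 × 1.4 = 7.28°C, giving 1.53°C.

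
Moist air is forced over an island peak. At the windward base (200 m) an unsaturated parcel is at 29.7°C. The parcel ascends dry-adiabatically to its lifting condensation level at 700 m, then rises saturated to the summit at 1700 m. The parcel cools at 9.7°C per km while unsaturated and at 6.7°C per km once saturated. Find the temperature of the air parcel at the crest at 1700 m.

Dry to 700 m: -9.7 × 0.5 km = -4.85°C, so T = 24.85°C.
Saturated to 1700 m: -6.7 × 1 km = -6.7°C, so T = 18.15°C.

18.15°C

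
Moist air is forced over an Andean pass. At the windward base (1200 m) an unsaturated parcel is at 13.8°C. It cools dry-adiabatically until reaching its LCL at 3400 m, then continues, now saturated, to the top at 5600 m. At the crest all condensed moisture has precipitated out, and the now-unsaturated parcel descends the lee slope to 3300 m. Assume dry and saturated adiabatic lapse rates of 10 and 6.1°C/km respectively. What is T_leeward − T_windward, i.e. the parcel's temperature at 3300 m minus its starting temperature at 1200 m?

-12.42°C

1200–3400 m, dry: Δz = 2.2 km ⇒ ΔT = -22°C; T = -8.2°C
3400–5600 m, saturated: Δz = 2.2 km ⇒ ΔT = -13.42°C; T = -21.62°C
5600–3300 m, dry descent: Δz = 2.3 km ⇒ ΔT = +23°C; T = 1.38°C
Net change vs windward start: 1.38 − 13.8 = -12.42°C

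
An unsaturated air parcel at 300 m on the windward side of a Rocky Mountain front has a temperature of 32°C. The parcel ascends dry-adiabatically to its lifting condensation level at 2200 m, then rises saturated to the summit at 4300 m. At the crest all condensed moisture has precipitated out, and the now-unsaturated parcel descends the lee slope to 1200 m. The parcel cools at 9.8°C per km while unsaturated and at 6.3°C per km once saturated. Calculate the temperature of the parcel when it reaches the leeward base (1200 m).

300 → 2200 m (dry, 9.8°C/km): ΔT = -9.8 × 1.9 = -18.62°C → T = 13.38°C
2200 → 4300 m (saturated, 6.3°C/km): ΔT = -6.3 × 2.1 = -13.23°C → T = 0.15°C
4300 → 1200 m (dry descent, 9.8°C/km): ΔT = +9.8 × 3.1 = +30.38°C → T = 30.53°C

30.53°C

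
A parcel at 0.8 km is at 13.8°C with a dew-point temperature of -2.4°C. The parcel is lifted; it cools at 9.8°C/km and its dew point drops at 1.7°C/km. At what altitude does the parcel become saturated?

T and T_d converge at 9.8 − 1.7 = 8.1°C per km
Height above start = (13.8 − (-2.4)) / 8.1 = 2 km
LCL altitude = 800 m + 2000 m = 2800 m

2.8 km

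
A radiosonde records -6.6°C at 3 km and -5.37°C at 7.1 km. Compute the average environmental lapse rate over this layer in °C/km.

-0.3°C/km

Γ = −ΔT/Δz = (-6.6 − (-5.37)) / (7100 − 3000) m
  = -1.23°C / 4.1 km = -0.3°C/km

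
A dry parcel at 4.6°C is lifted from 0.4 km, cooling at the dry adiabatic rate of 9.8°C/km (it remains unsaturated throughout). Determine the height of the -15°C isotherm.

2.4 km

Height above start = (4.6 − (-15)) / 9.8 = 2 km
Altitude = 400 m + 2000 m = 2400 m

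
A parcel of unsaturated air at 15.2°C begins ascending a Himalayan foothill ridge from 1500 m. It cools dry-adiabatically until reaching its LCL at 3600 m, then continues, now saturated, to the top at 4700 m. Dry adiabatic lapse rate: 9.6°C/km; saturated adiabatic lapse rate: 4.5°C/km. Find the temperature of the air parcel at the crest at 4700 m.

-9.91°C

1500 → 3600 m (dry, 9.6°C/km): ΔT = -9.6 × 2.1 = -20.16°C → T = -4.96°C
3600 → 4700 m (saturated, 4.5°C/km): ΔT = -4.5 × 1.1 = -4.95°C → T = -9.91°C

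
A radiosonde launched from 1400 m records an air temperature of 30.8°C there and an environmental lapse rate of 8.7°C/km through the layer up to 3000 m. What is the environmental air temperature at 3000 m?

16.88°C

From 1400 m to 3000 m (environmental): cools by 8.7 × 1.6 = 13.92°C, giving 16.88°C.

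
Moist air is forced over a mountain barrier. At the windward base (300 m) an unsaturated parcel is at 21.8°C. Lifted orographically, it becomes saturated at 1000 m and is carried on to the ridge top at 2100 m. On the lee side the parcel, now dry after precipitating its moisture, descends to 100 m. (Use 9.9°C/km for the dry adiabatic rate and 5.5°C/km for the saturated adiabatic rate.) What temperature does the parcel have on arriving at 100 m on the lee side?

300 → 1000 m (dry, 9.9°C/km): ΔT = -9.9 × 0.7 = -6.93°C → T = 14.87°C
1000 → 2100 m (saturated, 5.5°C/km): ΔT = -5.5 × 1.1 = -6.05°C → T = 8.82°C
2100 → 100 m (dry descent, 9.9°C/km): ΔT = +9.9 × 2 = +19.8°C → T = 28.62°C

28.62°C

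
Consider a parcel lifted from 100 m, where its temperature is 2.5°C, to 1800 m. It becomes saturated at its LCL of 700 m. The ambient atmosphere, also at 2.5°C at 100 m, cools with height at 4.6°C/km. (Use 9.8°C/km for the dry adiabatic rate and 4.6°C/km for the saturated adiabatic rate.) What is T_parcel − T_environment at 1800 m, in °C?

Parcel:
  From 100 m to 700 m (dry): cools by 9.8 × 0.6 = 5.88°C, giving -3.38°C.
  From 700 m to 1800 m (saturated): cools by 4.6 × 1.1 = 5.06°C, giving -8.44°C.
Environment:
  From 100 m to 1800 m (environment): cools by 4.6 × 1.7 = 7.82°C, giving -5.32°C.
T_parcel − T_env = -8.44 − (-5.32) = -3.12°C

-3.12°C (parcel cooler than environment)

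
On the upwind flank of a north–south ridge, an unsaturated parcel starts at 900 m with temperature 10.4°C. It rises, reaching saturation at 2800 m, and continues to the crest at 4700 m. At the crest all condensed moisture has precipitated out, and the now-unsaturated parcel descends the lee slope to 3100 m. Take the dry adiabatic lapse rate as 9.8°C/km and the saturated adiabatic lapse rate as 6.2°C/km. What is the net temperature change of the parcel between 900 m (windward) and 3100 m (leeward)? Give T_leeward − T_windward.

900–2800 m, dry: Δz = 1.9 km ⇒ ΔT = -18.62°C; T = -8.22°C
2800–4700 m, saturated: Δz = 1.9 km ⇒ ΔT = -11.78°C; T = -20°C
4700–3100 m, dry descent: Δz = 1.6 km ⇒ ΔT = +15.68°C; T = -4.32°C
Net change vs windward start: -4.32 − 10.4 = -14.72°C

-14.72°C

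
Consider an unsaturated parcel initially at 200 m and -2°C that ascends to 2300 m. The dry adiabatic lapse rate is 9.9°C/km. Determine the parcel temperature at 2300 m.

-22.79°C

200–2300 m, dry adiabatic: Δz = 2.1 km ⇒ ΔT = -20.79°C; T = -22.79°C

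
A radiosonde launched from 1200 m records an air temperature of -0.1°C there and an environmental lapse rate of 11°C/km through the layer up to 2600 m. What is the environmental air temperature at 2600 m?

-15.5°C

1200 → 2600 m (environmental, 11°C/km): ΔT = -11 × 1.4 = -15.4°C → T = -15.5°C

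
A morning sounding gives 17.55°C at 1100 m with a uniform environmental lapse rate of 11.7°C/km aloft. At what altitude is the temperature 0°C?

2600 m

Height above start = (17.55 − 0) / 11.7 = 1.5 km
Altitude = 1100 m + 1500 m = 2600 m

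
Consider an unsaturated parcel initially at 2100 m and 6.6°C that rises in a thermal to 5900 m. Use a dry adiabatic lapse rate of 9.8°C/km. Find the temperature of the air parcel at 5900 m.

2100–5900 m, dry adiabatic: Δz = 3.8 km ⇒ ΔT = -37.24°C; T = -30.64°C

-30.64°C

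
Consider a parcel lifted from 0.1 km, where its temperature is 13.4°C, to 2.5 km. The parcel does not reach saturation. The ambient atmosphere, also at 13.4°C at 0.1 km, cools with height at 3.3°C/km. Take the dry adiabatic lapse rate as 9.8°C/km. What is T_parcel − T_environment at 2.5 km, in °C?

-15.6°C (parcel cooler than environment)

Parcel:
  Dry to 2500 m: -9.8 × 2.4 km = -23.52°C, so T = -10.12°C.
Environment:
  Environment to 2500 m: -3.3 × 2.4 km = -7.92°C, so T = 5.48°C.
T_parcel − T_env = -10.12 − 5.48 = -15.6°C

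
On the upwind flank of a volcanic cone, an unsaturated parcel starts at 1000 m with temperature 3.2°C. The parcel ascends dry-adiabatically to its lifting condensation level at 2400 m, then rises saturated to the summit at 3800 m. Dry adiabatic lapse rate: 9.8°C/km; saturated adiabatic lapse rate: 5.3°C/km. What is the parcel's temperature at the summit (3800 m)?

1000 → 2400 m (dry, 9.8°C/km): ΔT = -9.8 × 1.4 = -13.72°C → T = -10.52°C
2400 → 3800 m (saturated, 5.3°C/km): ΔT = -5.3 × 1.4 = -7.42°C → T = -17.94°C

-17.94°C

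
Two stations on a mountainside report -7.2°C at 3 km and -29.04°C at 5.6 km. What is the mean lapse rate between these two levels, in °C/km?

Γ = −ΔT/Δz = (-7.2 − (-29.04)) / (5600 − 3000) m
  = 21.84°C / 2.6 km = 8.4°C/km

8.4°C/km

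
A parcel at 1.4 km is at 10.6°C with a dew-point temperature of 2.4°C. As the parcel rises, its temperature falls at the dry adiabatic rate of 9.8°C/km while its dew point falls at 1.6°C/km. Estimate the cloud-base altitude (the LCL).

T and T_d converge at 9.8 − 1.6 = 8.2°C per km
Height above start = (10.6 − 2.4) / 8.2 = 1 km
LCL altitude = 1400 m + 1000 m = 2400 m

2.4 km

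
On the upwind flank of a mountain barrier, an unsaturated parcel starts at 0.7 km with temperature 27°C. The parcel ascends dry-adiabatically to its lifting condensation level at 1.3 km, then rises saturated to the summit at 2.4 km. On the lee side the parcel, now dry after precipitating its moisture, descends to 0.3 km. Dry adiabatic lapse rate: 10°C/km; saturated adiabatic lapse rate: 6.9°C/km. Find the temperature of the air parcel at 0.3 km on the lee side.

34.41°C

From 700 m to 1300 m (dry): cools by 10 × 0.6 = 6°C, giving 21°C.
From 1300 m to 2400 m (saturated): cools by 6.9 × 1.1 = 7.59°C, giving 13.41°C.
From 2400 m to 300 m (dry descent): warms by 10 × 2.1 = 21°C, giving 34.41°C.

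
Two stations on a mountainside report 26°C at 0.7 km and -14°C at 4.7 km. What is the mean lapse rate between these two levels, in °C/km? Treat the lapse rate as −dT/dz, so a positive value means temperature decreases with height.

Γ = −ΔT/Δz = (26 − (-14)) / (4700 − 700) m
  = 40°C / 4 km = 10°C/km

10°C/km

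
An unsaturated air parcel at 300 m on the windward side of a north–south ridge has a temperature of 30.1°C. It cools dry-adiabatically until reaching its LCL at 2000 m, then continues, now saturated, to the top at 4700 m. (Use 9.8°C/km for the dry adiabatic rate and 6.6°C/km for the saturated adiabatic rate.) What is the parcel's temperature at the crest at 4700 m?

300 → 2000 m (dry, 9.8°C/km): ΔT = -9.8 × 1.7 = -16.66°C → T = 13.44°C
2000 → 4700 m (saturated, 6.6°C/km): ΔT = -6.6 × 2.7 = -17.82°C → T = -4.38°C

-4.38°C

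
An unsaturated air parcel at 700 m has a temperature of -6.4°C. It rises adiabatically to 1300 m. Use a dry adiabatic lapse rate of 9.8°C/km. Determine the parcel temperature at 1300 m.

700 → 1300 m (dry adiabatic, 9.8°C/km): ΔT = -9.8 × 0.6 = -5.88°C → T = -12.28°C

-12.28°C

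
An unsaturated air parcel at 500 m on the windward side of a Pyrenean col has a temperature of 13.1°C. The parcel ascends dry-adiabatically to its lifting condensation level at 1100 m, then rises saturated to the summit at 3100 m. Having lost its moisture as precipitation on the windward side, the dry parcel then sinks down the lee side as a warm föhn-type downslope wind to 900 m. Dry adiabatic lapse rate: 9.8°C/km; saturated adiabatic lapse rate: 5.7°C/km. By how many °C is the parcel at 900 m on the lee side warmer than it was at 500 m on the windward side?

500–1100 m, dry: Δz = 0.6 km ⇒ ΔT = -5.88°C; T = 7.22°C
1100–3100 m, saturated: Δz = 2 km ⇒ ΔT = -11.4°C; T = -4.18°C
3100–900 m, dry descent: Δz = 2.2 km ⇒ ΔT = +21.56°C; T = 17.38°C
Net change vs windward start: 17.38 − 13.1 = +4.28°C

+4.28°C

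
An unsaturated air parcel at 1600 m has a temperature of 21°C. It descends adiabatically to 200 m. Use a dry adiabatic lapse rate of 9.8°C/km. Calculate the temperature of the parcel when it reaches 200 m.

34.72°C

Dry adiabatic to 200 m: +9.8 × 1.4 km = +13.72°C, so T = 34.72°C.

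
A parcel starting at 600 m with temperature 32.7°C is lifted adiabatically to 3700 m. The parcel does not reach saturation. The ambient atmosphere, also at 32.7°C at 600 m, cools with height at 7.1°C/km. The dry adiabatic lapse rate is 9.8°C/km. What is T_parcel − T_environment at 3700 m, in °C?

-8.37°C (parcel cooler than environment)

Parcel:
  600 → 3700 m (dry, 9.8°C/km): ΔT = -9.8 × 3.1 = -30.38°C → T = 2.32°C
Environment:
  600 → 3700 m (environment, 7.1°C/km): ΔT = -7.1 × 3.1 = -22.01°C → T = 10.69°C
T_parcel − T_env = 2.32 − 10.69 = -8.37°C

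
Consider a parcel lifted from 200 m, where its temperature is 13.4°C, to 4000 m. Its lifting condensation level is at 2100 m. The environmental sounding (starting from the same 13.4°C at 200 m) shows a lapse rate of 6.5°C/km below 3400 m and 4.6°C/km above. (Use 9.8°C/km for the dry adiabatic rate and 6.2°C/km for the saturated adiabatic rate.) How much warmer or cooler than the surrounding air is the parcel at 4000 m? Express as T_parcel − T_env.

Parcel:
  200–2100 m, dry: Δz = 1.9 km ⇒ ΔT = -18.62°C; T = -5.22°C
  2100–4000 m, saturated: Δz = 1.9 km ⇒ ΔT = -11.78°C; T = -17°C
Environment:
  200–3400 m, environment, lower layer: Δz = 3.2 km ⇒ ΔT = -20.8°C; T = -7.4°C
  3400–4000 m, environment, upper layer: Δz = 0.6 km ⇒ ΔT = -2.76°C; T = -10.16°C
T_parcel − T_env = -17 − (-10.16) = -6.84°C

-6.84°C (parcel cooler than environment)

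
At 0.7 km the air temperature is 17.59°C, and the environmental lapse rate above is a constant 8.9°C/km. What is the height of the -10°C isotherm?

3.8 km

Height above start = (17.59 − (-10)) / 8.9 = 3.1 km
Altitude = 700 m + 3100 m = 3800 m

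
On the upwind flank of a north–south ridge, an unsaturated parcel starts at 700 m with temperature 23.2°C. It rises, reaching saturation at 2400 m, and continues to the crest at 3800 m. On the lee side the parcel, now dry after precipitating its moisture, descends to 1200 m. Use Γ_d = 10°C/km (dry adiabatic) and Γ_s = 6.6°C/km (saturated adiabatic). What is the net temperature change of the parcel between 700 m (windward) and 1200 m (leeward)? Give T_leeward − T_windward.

-0.24°C

700 → 2400 m (dry, 10°C/km): ΔT = -10 × 1.7 = -17°C → T = 6.2°C
2400 → 3800 m (saturated, 6.6°C/km): ΔT = -6.6 × 1.4 = -9.24°C → T = -3.04°C
3800 → 1200 m (dry descent, 10°C/km): ΔT = +10 × 2.6 = +26°C → T = 22.96°C
Net change vs windward start: 22.96 − 23.2 = -0.24°C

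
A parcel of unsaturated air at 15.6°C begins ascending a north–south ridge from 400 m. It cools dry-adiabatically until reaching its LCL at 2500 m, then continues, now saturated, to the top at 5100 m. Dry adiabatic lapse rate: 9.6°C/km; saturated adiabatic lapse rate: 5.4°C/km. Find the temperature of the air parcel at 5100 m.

From 400 m to 2500 m (dry): cools by 9.6 × 2.1 = 20.16°C, giving -4.56°C.
From 2500 m to 5100 m (saturated): cools by 5.4 × 2.6 = 14.04°C, giving -18.6°C.

-18.6°C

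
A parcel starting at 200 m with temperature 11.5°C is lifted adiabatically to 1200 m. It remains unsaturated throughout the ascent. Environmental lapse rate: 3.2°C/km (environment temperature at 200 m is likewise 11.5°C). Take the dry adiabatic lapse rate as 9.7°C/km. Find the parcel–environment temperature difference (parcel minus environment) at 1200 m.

Parcel:
  Dry to 1200 m: -9.7 × 1 km = -9.7°C, so T = 1.8°C.
Environment:
  Environment to 1200 m: -3.2 × 1 km = -3.2°C, so T = 8.3°C.
T_parcel − T_env = 1.8 − 8.3 = -6.5°C

-6.5°C (parcel cooler than environment)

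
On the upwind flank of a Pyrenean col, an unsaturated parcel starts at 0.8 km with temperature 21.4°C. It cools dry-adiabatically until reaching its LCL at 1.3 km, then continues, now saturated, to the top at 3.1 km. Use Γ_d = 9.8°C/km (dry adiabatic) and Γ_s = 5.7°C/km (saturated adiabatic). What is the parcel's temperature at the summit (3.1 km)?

6.24°C

800–1300 m, dry: Δz = 0.5 km ⇒ ΔT = -4.9°C; T = 16.5°C
1300–3100 m, saturated: Δz = 1.8 km ⇒ ΔT = -10.26°C; T = 6.24°C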